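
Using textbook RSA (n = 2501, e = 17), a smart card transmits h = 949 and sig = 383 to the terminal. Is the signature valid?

invalid

sig^2 ≡ 383^2 = 146689 ≡ 1631
sig^4 ≡ 1631^2 = 2660161 ≡ 1598
sig^8 ≡ 1598^2 = 2553604 ≡ 83
sig^16 ≡ 83^2 = 6889 ≡ 1887
17 = 16 + 1, so sig^17 ≡ 1887·383 ≡ 2433 (mod 2501)
The recovered value 2433 does not match the digest 949.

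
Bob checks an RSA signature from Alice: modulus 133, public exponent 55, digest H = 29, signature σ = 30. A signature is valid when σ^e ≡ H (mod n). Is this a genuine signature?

Squares mod 133: σ^1≡30, σ^2≡102, σ^4≡30, σ^8≡102, σ^16≡30, σ^32≡102
55 = 32 + 16 + 4 + 2 + 1, so σ^55 ≡ 102·30·30·102·30 ≡ 30 (mod 133)
30 ≠ 29, so verification fails.

forged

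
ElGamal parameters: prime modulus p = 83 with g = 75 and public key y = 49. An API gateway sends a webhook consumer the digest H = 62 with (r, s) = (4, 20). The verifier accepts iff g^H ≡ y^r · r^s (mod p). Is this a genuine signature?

Left side g^H mod p:
Squares mod 83: 75^1≡75, 75^2≡64, 75^4≡29, 75^8≡11, 75^16≡38, 75^32≡33
62 = 32 + 16 + 8 + 4 + 2, so 75^62 ≡ 33·38·11·29·64 ≡ 65 (mod 83)
Right side y^r · r^s mod p:
Squares mod 83: 49^1≡49, 49^2≡77, 49^4≡36
49^4 ≡ 36 (mod 83)
Squares mod 83: 4^1≡4, 4^2≡16, 4^4≡7, 4^8≡49, 4^16≡77
20 = 16 + 4, so 4^20 ≡ 77·7 ≡ 41 (mod 83)
36·41 = 1476 ≡ 65 (mod 83)
65 ≡ 65 (mod 83), so the signature is genuine.

genuine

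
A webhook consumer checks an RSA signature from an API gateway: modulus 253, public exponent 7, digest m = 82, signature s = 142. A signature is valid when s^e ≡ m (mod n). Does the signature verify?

s^7 mod 253 = 54
The recovered value 54 does not match the digest 82.

does not verify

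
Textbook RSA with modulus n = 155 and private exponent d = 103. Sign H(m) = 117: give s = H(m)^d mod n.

Squares mod 155: (H(m))^1≡117, (H(m))^2≡49, (H(m))^4≡76, (H(m))^8≡41, (H(m))^16≡131, (H(m))^32≡111, (H(m))^64≡76
103 = 64 + 32 + 4 + 2 + 1, so (H(m))^103 ≡ 76·111·76·49·117 ≡ 43 (mod 155)

43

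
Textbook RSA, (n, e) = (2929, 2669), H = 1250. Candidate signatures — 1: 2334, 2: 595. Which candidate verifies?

1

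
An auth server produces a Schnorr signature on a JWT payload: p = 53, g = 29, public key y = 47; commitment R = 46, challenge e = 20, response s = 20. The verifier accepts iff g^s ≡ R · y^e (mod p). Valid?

g^s mod p:
29^2 = 841 ≡ 46
29^4 ≡ 46^2 = 2116 ≡ 49
29^8 ≡ 49^2 = 2401 ≡ 16
29^16 ≡ 16^2 = 256 ≡ 44
20 = 16 + 4, so 29^20 ≡ 44·49 ≡ 36 (mod 53)
R · y^e mod p:
47^2 = 2209 ≡ 36
47^4 ≡ 36^2 = 1296 ≡ 24
47^8 ≡ 24^2 = 576 ≡ 46
47^16 ≡ 46^2 = 2116 ≡ 49
20 = 16 + 4, so 47^20 ≡ 49·24 ≡ 10 (mod 53)
46·10 = 460 ≡ 36 (mod 53)
36 ≡ 36 (mod 53); signature holds.

yes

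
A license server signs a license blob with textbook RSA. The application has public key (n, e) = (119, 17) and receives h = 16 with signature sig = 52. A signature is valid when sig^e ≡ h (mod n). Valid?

Squares mod 119: sig^1≡52, sig^2≡86, sig^4≡18, sig^8≡86, sig^16≡18
17 = 16 + 1, so sig^17 ≡ 18·52 ≡ 103 (mod 119)
The recovered value 103 does not match the digest 16.

no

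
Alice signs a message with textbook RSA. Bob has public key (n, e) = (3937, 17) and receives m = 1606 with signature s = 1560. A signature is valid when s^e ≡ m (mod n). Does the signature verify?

does not verify

Squares mod 3937: s^1≡1560, s^2≡534, s^4≡1692, s^8≡665, s^16≡1281
17 = 16 + 1, so s^17 ≡ 1281·1560 ≡ 2301 (mod 3937)
2301 ≠ 1606, so verification fails.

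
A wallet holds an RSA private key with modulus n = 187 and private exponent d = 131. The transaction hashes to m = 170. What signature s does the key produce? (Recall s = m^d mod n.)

m^2 ≡ 170^2 = 28900 ≡ 102
m^4 ≡ 102^2 = 10404 ≡ 119
m^8 ≡ 119^2 = 14161 ≡ 136
m^16 ≡ 136^2 = 18496 ≡ 170
m^32 ≡ 170^2 = 28900 ≡ 102
m^64 ≡ 102^2 = 10404 ≡ 119
m^128 ≡ 119^2 = 14161 ≡ 136
131 = 128 + 2 + 1, so m^131 ≡ 136·102·170 ≡ 170 (mod 187)

170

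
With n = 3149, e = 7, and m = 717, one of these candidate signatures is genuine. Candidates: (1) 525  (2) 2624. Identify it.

Candidate 1: Squares mod 3149: 525^1≡525, 525^2≡1662, 525^4≡571; 7 = 4 + 2 + 1, so 525^7 ≡ 571·1662·525 ≡ 717 (mod 3149)
  → matches m = 717
Candidate 2: Squares mod 3149: 2624^1≡2624, 2624^2≡1662, 2624^4≡571; 7 = 4 + 2 + 1, so 2624^7 ≡ 571·1662·2624 ≡ 2432 (mod 3149)

1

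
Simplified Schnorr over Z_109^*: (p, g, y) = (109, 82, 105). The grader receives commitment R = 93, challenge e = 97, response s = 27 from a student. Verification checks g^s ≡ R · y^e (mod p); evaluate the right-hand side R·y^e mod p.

108

105^2 = 11025 ≡ 16
105^4 ≡ 16^2 = 256 ≡ 38
105^8 ≡ 38^2 = 1444 ≡ 27
105^16 ≡ 27^2 = 729 ≡ 75
105^32 ≡ 75^2 = 5625 ≡ 66
105^64 ≡ 66^2 = 4356 ≡ 105
97 = 64 + 32 + 1, so 105^97 ≡ 105·66·105 ≡ 75 (mod 109)
R · y^e ≡ 93·75 = 6975 ≡ 108 (mod 109)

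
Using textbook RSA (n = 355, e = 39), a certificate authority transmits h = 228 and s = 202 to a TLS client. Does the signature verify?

verifies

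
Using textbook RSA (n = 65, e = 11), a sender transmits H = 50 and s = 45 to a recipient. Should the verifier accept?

accept

Squares mod 65: s^1≡45, s^2≡10, s^4≡35, s^8≡55
11 = 8 + 2 + 1, so s^11 ≡ 55·10·45 ≡ 50 (mod 65)
Since 50 equals the digest 50, verification succeeds.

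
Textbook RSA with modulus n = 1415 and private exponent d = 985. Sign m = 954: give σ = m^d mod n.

m^2 ≡ 954^2 = 910116 ≡ 271
m^4 ≡ 271^2 = 73441 ≡ 1276
m^8 ≡ 1276^2 = 1628176 ≡ 926
m^16 ≡ 926^2 = 857476 ≡ 1401
m^32 ≡ 1401^2 = 1962801 ≡ 196
m^64 ≡ 196^2 = 38416 ≡ 211
m^128 ≡ 211^2 = 44521 ≡ 656
m^256 ≡ 656^2 = 430336 ≡ 176
m^512 ≡ 176^2 = 30976 ≡ 1261
985 = 512 + 256 + 128 + 64 + 16 + 8 + 1, so m^985 ≡ 1261·176·656·211·1401·926·954 ≡ 1014 (mod 1415)

1014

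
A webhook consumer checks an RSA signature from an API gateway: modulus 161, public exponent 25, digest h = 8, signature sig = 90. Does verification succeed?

fails

Squares mod 161: sig^1≡90, sig^2≡50, sig^4≡85, sig^8≡141, sig^16≡78
25 = 16 + 8 + 1, so sig^25 ≡ 78·141·90 ≡ 153 (mod 161)
sig^25 mod 161 = 153, but h = 8.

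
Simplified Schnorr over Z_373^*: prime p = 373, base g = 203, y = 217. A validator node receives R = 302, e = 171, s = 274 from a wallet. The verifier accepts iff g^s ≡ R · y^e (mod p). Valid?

yes

g^s mod p:
203^2 = 41209 ≡ 179
203^4 ≡ 179^2 = 32041 ≡ 336
203^8 ≡ 336^2 = 112896 ≡ 250
203^16 ≡ 250^2 = 62500 ≡ 209
203^32 ≡ 209^2 = 43681 ≡ 40
203^64 ≡ 40^2 = 1600 ≡ 108
203^128 ≡ 108^2 = 11664 ≡ 101
203^256 ≡ 101^2 = 10201 ≡ 130
274 = 256 + 16 + 2, so 203^274 ≡ 130·209·179 ≡ 256 (mod 373)
R · y^e mod p:
217^2 = 47089 ≡ 91
217^4 ≡ 91^2 = 8281 ≡ 75
217^8 ≡ 75^2 = 5625 ≡ 30
217^16 ≡ 30^2 = 900 ≡ 154
217^32 ≡ 154^2 = 23716 ≡ 217
217^64 ≡ 217^2 = 47089 ≡ 91
217^128 ≡ 91^2 = 8281 ≡ 75
171 = 128 + 32 + 8 + 2 + 1, so 217^171 ≡ 75·217·30·91·217 ≡ 154 (mod 373)
302·154 = 46508 ≡ 256 (mod 373)
256 ≡ 256 (mod 373); signature holds.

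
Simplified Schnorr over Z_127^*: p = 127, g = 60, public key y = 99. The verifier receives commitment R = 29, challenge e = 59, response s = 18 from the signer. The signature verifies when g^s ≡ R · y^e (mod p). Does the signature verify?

does not verify

g^s mod p:
60^2 = 3600 ≡ 44
60^4 ≡ 44^2 = 1936 ≡ 31
60^8 ≡ 31^2 = 961 ≡ 72
60^16 ≡ 72^2 = 5184 ≡ 104
18 = 16 + 2, so 60^18 ≡ 104·44 ≡ 4 (mod 127)
R · y^e mod p:
99^2 = 9801 ≡ 22
99^4 ≡ 22^2 = 484 ≡ 103
99^8 ≡ 103^2 = 10609 ≡ 68
99^16 ≡ 68^2 = 4624 ≡ 52
99^32 ≡ 52^2 = 2704 ≡ 37
59 = 32 + 16 + 8 + 2 + 1, so 99^59 ≡ 37·52·68·22·99 ≡ 37 (mod 127)
29·37 = 1073 ≡ 57 (mod 127)
4 ≠ 57; the check fails.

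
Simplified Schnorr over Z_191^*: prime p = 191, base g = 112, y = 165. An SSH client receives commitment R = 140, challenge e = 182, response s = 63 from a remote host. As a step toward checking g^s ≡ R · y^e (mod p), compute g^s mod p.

33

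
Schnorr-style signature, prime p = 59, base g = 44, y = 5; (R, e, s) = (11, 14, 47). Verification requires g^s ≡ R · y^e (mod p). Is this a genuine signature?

genuine

g^s mod p:
44^2 = 1936 ≡ 48
44^4 ≡ 48^2 = 2304 ≡ 3
44^8 ≡ 3^2 = 9
44^16 ≡ 9^2 = 81 ≡ 22
44^32 ≡ 22^2 = 484 ≡ 12
47 = 32 + 8 + 4 + 2 + 1, so 44^47 ≡ 12·9·3·48·44 ≡ 6 (mod 59)
R · y^e mod p:
5^2 = 25
5^4 ≡ 25^2 = 625 ≡ 35
5^8 ≡ 35^2 = 1225 ≡ 45
14 = 8 + 4 + 2, so 5^14 ≡ 45·35·25 ≡ 22 (mod 59)
11·22 = 242 ≡ 6 (mod 59)
6 ≡ 6 (mod 59); signature holds.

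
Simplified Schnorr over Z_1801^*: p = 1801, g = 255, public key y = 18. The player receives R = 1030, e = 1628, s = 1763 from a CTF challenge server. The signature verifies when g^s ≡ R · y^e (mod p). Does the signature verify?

does not verify

g^s mod p:
255^1763 mod 1801 = 844
R · y^e mod p:
18^1628 mod 1801 = 255
1030·255 = 262650 ≡ 1505 (mod 1801)
844 ≠ 1505; the check fails.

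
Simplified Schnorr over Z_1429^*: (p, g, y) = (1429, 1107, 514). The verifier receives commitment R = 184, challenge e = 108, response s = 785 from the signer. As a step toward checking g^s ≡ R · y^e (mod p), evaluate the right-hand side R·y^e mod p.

514^2 = 264196 ≡ 1260
514^4 ≡ 1260^2 = 1587600 ≡ 1410
514^8 ≡ 1410^2 = 1988100 ≡ 361
514^16 ≡ 361^2 = 130321 ≡ 282
514^32 ≡ 282^2 = 79524 ≡ 929
514^64 ≡ 929^2 = 863041 ≡ 1354
108 = 64 + 32 + 8 + 4, so 514^108 ≡ 1354·929·361·1410 ≡ 355 (mod 1429)
R · y^e ≡ 184·355 = 65320 ≡ 1015 (mod 1429)

1015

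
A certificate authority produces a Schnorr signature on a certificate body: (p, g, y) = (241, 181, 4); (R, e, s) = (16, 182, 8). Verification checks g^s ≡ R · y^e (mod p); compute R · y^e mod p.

15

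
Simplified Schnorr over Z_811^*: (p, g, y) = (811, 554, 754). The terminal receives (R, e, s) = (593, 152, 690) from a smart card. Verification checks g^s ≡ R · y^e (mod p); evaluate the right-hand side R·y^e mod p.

69

754^2 = 568516 ≡ 5
754^4 ≡ 5^2 = 25
754^8 ≡ 25^2 = 625
754^16 ≡ 625^2 = 390625 ≡ 534
754^32 ≡ 534^2 = 285156 ≡ 495
754^64 ≡ 495^2 = 245025 ≡ 103
754^128 ≡ 103^2 = 10609 ≡ 66
152 = 128 + 16 + 8, so 754^152 ≡ 66·534·625 ≡ 740 (mod 811)
R · y^e ≡ 593·740 = 438820 ≡ 69 (mod 811)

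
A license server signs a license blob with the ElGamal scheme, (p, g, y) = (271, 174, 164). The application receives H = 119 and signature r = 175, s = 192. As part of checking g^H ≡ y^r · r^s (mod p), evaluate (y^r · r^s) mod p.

228

164^2 = 26896 ≡ 67
164^4 ≡ 67^2 = 4489 ≡ 153
164^8 ≡ 153^2 = 23409 ≡ 103
164^16 ≡ 103^2 = 10609 ≡ 40
164^32 ≡ 40^2 = 1600 ≡ 245
164^64 ≡ 245^2 = 60025 ≡ 134
164^128 ≡ 134^2 = 17956 ≡ 70
175 = 128 + 32 + 8 + 4 + 2 + 1, so 164^175 ≡ 70·245·103·153·67·164 ≡ 32 (mod 271)
175^2 = 30625 ≡ 2
175^4 ≡ 2^2 = 4
175^8 ≡ 4^2 = 16
175^16 ≡ 16^2 = 256
175^32 ≡ 256^2 = 65536 ≡ 225
175^64 ≡ 225^2 = 50625 ≡ 219
175^128 ≡ 219^2 = 47961 ≡ 265
192 = 128 + 64, so 175^192 ≡ 265·219 ≡ 41 (mod 271)
y^r · r^s ≡ 32·41 = 1312 ≡ 228 (mod 271)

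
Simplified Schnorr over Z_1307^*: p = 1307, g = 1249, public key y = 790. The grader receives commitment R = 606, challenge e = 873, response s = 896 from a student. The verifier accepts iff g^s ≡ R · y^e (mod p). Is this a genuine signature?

forged

g^s mod p:
1249^2 = 1560001 ≡ 750
1249^4 ≡ 750^2 = 562500 ≡ 490
1249^8 ≡ 490^2 = 240100 ≡ 919
1249^16 ≡ 919^2 = 844561 ≡ 239
1249^32 ≡ 239^2 = 57121 ≡ 920
1249^64 ≡ 920^2 = 846400 ≡ 771
1249^128 ≡ 771^2 = 594441 ≡ 1063
1249^256 ≡ 1063^2 = 1129969 ≡ 721
1249^512 ≡ 721^2 = 519841 ≡ 962
896 = 512 + 256 + 128, so 1249^896 ≡ 962·721·1063 ≡ 621 (mod 1307)
R · y^e mod p:
790^2 = 624100 ≡ 661
790^4 ≡ 661^2 = 436921 ≡ 383
790^8 ≡ 383^2 = 146689 ≡ 305
790^16 ≡ 305^2 = 93025 ≡ 228
790^32 ≡ 228^2 = 51984 ≡ 1011
790^64 ≡ 1011^2 = 1022121 ≡ 47
790^128 ≡ 47^2 = 2209 ≡ 902
790^256 ≡ 902^2 = 813604 ≡ 650
790^512 ≡ 650^2 = 422500 ≡ 339
873 = 512 + 256 + 64 + 32 + 8 + 1, so 790^873 ≡ 339·650·47·1011·305·790 ≡ 573 (mod 1307)
606·573 = 347238 ≡ 883 (mod 1307)
621 ≠ 883; the check fails.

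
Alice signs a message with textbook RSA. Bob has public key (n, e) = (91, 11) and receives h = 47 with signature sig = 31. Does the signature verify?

verifies

sig^2 ≡ 31^2 = 961 ≡ 51
sig^4 ≡ 51^2 = 2601 ≡ 53
sig^8 ≡ 53^2 = 2809 ≡ 79
11 = 8 + 2 + 1, so sig^11 ≡ 79·51·31 ≡ 47 (mod 91)
Since 47 equals the digest 47, verification succeeds.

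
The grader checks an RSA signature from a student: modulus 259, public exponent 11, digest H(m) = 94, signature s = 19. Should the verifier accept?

accept

s^2 ≡ 19^2 = 361 ≡ 102
s^4 ≡ 102^2 = 10404 ≡ 44
s^8 ≡ 44^2 = 1936 ≡ 123
11 = 8 + 2 + 1, so s^11 ≡ 123·102·19 ≡ 94 (mod 259)
Since 94 equals the digest 94, verification succeeds.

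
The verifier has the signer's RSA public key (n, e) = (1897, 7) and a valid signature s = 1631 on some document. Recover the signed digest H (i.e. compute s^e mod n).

s^2 ≡ 1631^2 = 2660161 ≡ 567
s^4 ≡ 567^2 = 321489 ≡ 896
7 = 4 + 2 + 1, so s^7 ≡ 896·567·1631 ≡ 77 (mod 1897)

77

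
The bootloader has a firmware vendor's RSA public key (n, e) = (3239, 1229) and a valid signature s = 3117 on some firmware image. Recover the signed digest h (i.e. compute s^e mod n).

s^2 ≡ 3117^2 = 9715689 ≡ 1928
s^4 ≡ 1928^2 = 3717184 ≡ 2051
s^8 ≡ 2051^2 = 4206601 ≡ 2379
s^16 ≡ 2379^2 = 5659641 ≡ 1108
s^32 ≡ 1108^2 = 1227664 ≡ 83
s^64 ≡ 83^2 = 6889 ≡ 411
s^128 ≡ 411^2 = 168921 ≡ 493
s^256 ≡ 493^2 = 243049 ≡ 124
s^512 ≡ 124^2 = 15376 ≡ 2420
s^1024 ≡ 2420^2 = 5856400 ≡ 288
1229 = 1024 + 128 + 64 + 8 + 4 + 1, so s^1229 ≡ 288·493·411·2379·2051·3117 ≡ 1969 (mod 3239)

1969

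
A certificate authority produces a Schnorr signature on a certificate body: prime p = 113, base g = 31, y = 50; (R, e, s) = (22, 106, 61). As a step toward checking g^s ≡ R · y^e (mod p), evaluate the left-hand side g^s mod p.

36

Squares mod 113: 31^1≡31, 31^2≡57, 31^4≡85, 31^8≡106, 31^16≡49, 31^32≡28
61 = 32 + 16 + 8 + 4 + 1, so 31^61 ≡ 28·49·106·85·31 ≡ 36 (mod 113)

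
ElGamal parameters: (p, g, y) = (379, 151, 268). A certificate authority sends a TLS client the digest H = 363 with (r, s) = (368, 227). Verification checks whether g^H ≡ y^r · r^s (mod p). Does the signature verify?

verifies

Left side g^H mod p:
151^2 = 22801 ≡ 61
151^4 ≡ 61^2 = 3721 ≡ 310
151^8 ≡ 310^2 = 96100 ≡ 213
151^16 ≡ 213^2 = 45369 ≡ 268
151^32 ≡ 268^2 = 71824 ≡ 193
151^64 ≡ 193^2 = 37249 ≡ 107
151^128 ≡ 107^2 = 11449 ≡ 79
151^256 ≡ 79^2 = 6241 ≡ 177
363 = 256 + 64 + 32 + 8 + 2 + 1, so 151^363 ≡ 177·107·193·213·61·151 ≡ 84 (mod 379)
Right side y^r · r^s mod p:
268^2 = 71824 ≡ 193
268^4 ≡ 193^2 = 37249 ≡ 107
268^8 ≡ 107^2 = 11449 ≡ 79
268^16 ≡ 79^2 = 6241 ≡ 177
268^32 ≡ 177^2 = 31329 ≡ 251
268^64 ≡ 251^2 = 63001 ≡ 87
268^128 ≡ 87^2 = 7569 ≡ 368
268^256 ≡ 368^2 = 135424 ≡ 121
368 = 256 + 64 + 32 + 16, so 268^368 ≡ 121·87·251·177 ≡ 61 (mod 379)
368^2 = 135424 ≡ 121
368^4 ≡ 121^2 = 14641 ≡ 239
368^8 ≡ 239^2 = 57121 ≡ 271
368^16 ≡ 271^2 = 73441 ≡ 294
368^32 ≡ 294^2 = 86436 ≡ 24
368^64 ≡ 24^2 = 576 ≡ 197
368^128 ≡ 197^2 = 38809 ≡ 151
227 = 128 + 64 + 32 + 2 + 1, so 368^227 ≡ 151·197·24·121·368 ≡ 107 (mod 379)
61·107 = 6527 ≡ 84 (mod 379)
84 ≡ 84 (mod 379), so the signature is genuine.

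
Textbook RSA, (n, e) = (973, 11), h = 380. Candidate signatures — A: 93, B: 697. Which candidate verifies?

B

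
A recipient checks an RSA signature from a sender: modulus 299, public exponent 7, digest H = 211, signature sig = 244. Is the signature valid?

invalid

sig^7 mod 299 = 88
sig^7 mod 299 = 88, but H = 211.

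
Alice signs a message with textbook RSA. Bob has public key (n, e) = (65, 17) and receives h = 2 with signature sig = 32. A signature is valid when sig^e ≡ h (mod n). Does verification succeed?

passes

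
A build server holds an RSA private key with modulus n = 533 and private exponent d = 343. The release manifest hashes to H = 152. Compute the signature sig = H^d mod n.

Squares mod 533: H^1≡152, H^2≡185, H^4≡113, H^8≡510, H^16≡529, H^32≡16, H^64≡256, H^128≡510, H^256≡529
343 = 256 + 64 + 16 + 4 + 2 + 1, so H^343 ≡ 529·256·529·113·185·152 ≡ 334 (mod 533)

334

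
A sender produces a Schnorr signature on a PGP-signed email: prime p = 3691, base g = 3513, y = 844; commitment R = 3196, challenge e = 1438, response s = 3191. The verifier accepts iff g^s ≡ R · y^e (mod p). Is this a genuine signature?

g^s mod p:
3513^3191 mod 3691 = 3114
R · y^e mod p:
844^1438 mod 3691 = 2288
3196·2288 = 7312448 ≡ 577 (mod 3691)
3114 ≠ 577; the check fails.

forged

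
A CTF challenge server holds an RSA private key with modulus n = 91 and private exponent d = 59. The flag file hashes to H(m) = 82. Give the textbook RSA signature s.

Squares mod 91: (H(m))^1≡82, (H(m))^2≡81, (H(m))^4≡9, (H(m))^8≡81, (H(m))^16≡9, (H(m))^32≡81
59 = 32 + 16 + 8 + 2 + 1, so (H(m))^59 ≡ 81·9·81·81·82 ≡ 10 (mod 91)

10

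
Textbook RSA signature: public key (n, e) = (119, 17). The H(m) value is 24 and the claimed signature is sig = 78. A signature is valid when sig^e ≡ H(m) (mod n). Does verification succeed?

sig^2 ≡ 78^2 = 6084 ≡ 15
sig^4 ≡ 15^2 = 225 ≡ 106
sig^8 ≡ 106^2 = 11236 ≡ 50
sig^16 ≡ 50^2 = 2500 ≡ 1
17 = 16 + 1, so sig^17 ≡ 1·78 ≡ 78 (mod 119)
The recovered value 78 does not match the digest 24.

fails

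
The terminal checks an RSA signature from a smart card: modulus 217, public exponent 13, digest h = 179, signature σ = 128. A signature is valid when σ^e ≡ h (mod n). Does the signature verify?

does not verify

σ^2 ≡ 128^2 = 16384 ≡ 109
σ^4 ≡ 109^2 = 11881 ≡ 163
σ^8 ≡ 163^2 = 26569 ≡ 95
13 = 8 + 4 + 1, so σ^13 ≡ 95·163·128 ≡ 2 (mod 217)
The recovered value 2 does not match the digest 179.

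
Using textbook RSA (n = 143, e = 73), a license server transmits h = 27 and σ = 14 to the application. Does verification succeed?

passes

σ^2 ≡ 14^2 = 196 ≡ 53
σ^4 ≡ 53^2 = 2809 ≡ 92
σ^8 ≡ 92^2 = 8464 ≡ 27
σ^16 ≡ 27^2 = 729 ≡ 14
σ^32 ≡ 14^2 = 196 ≡ 53
σ^64 ≡ 53^2 = 2809 ≡ 92
73 = 64 + 8 + 1, so σ^73 ≡ 92·27·14 ≡ 27 (mod 143)
Since 27 equals the digest 27, verification succeeds.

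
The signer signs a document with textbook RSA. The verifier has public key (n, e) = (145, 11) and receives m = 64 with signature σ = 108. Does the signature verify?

does not verify

σ^2 ≡ 108^2 = 11664 ≡ 64
σ^4 ≡ 64^2 = 4096 ≡ 36
σ^8 ≡ 36^2 = 1296 ≡ 136
11 = 8 + 2 + 1, so σ^11 ≡ 136·64·108 ≡ 142 (mod 145)
142 ≠ 64, so verification fails.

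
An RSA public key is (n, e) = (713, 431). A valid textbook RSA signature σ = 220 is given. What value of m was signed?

261

Squares mod 713: σ^1≡220, σ^2≡629, σ^4≡639, σ^8≡485, σ^16≡648, σ^32≡660, σ^64≡670, σ^128≡423, σ^256≡679
431 = 256 + 128 + 32 + 8 + 4 + 2 + 1, so σ^431 ≡ 679·423·660·485·639·629·220 ≡ 261 (mod 713)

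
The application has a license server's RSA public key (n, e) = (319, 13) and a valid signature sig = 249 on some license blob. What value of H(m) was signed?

46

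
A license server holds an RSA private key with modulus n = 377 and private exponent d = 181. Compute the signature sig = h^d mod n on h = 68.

55

h^181 mod 377 = 55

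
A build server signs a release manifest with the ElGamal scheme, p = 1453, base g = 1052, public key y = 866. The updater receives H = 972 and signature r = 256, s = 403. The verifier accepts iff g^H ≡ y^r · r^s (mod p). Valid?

Left side g^H mod p:
1052^2 = 1106704 ≡ 971
1052^4 ≡ 971^2 = 942841 ≡ 1297
1052^8 ≡ 1297^2 = 1682209 ≡ 1088
1052^16 ≡ 1088^2 = 1183744 ≡ 1002
1052^32 ≡ 1002^2 = 1004004 ≡ 1434
1052^64 ≡ 1434^2 = 2056356 ≡ 361
1052^128 ≡ 361^2 = 130321 ≡ 1004
1052^256 ≡ 1004^2 = 1008016 ≡ 1087
1052^512 ≡ 1087^2 = 1181569 ≡ 280
972 = 512 + 256 + 128 + 64 + 8 + 4, so 1052^972 ≡ 280·1087·1004·361·1088·1297 ≡ 742 (mod 1453)
Right side y^r · r^s mod p:
866^2 = 749956 ≡ 208
866^4 ≡ 208^2 = 43264 ≡ 1127
866^8 ≡ 1127^2 = 1270129 ≡ 207
866^16 ≡ 207^2 = 42849 ≡ 712
866^32 ≡ 712^2 = 506944 ≡ 1300
866^64 ≡ 1300^2 = 1690000 ≡ 161
866^128 ≡ 161^2 = 25921 ≡ 1220
866^256 ≡ 1220^2 = 1488400 ≡ 528
256^2 = 65536 ≡ 151
256^4 ≡ 151^2 = 22801 ≡ 1006
256^8 ≡ 1006^2 = 1012036 ≡ 748
256^16 ≡ 748^2 = 559504 ≡ 99
256^32 ≡ 99^2 = 9801 ≡ 1083
256^64 ≡ 1083^2 = 1172889 ≡ 318
256^128 ≡ 318^2 = 101124 ≡ 867
256^256 ≡ 867^2 = 751689 ≡ 488
403 = 256 + 128 + 16 + 2 + 1, so 256^403 ≡ 488·867·99·151·256 ≡ 763 (mod 1453)
528·763 = 402864 ≡ 383 (mod 1453)
742 ≠ 383, so verification fails.

no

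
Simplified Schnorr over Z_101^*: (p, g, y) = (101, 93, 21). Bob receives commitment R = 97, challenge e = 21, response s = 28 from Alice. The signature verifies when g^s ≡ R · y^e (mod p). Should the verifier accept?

g^s mod p:
93^2 = 8649 ≡ 64
93^4 ≡ 64^2 = 4096 ≡ 56
93^8 ≡ 56^2 = 3136 ≡ 5
93^16 ≡ 5^2 = 25
28 = 16 + 8 + 4, so 93^28 ≡ 25·5·56 ≡ 31 (mod 101)
R · y^e mod p:
21^2 = 441 ≡ 37
21^4 ≡ 37^2 = 1369 ≡ 56
21^8 ≡ 56^2 = 3136 ≡ 5
21^16 ≡ 5^2 = 25
21 = 16 + 4 + 1, so 21^21 ≡ 25·56·21 ≡ 9 (mod 101)
97·9 = 873 ≡ 65 (mod 101)
31 ≠ 65; the check fails.

reject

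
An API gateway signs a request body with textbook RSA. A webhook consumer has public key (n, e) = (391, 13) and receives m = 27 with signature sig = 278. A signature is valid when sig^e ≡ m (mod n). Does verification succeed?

sig^2 ≡ 278^2 = 77284 ≡ 257
sig^4 ≡ 257^2 = 66049 ≡ 361
sig^8 ≡ 361^2 = 130321 ≡ 118
13 = 8 + 4 + 1, so sig^13 ≡ 118·361·278 ≡ 27 (mod 391)
27 = m, so the signature checks out.

passes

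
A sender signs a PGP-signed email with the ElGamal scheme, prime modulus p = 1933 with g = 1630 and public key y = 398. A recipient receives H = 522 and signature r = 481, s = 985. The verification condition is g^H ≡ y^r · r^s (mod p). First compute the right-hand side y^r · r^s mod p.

398^481 mod 1933 = 1156
481^985 mod 1933 = 301
y^r · r^s ≡ 1156·301 = 347956 ≡ 16 (mod 1933)

16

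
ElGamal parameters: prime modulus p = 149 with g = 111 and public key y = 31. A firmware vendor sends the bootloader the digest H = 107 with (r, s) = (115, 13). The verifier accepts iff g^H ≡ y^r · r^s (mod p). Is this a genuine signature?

forged

Left side g^H mod p:
111^107 mod 149 = 78
Right side y^r · r^s mod p:
31^115 mod 149 = 19
115^13 mod 149 = 93
19·93 = 1767 ≡ 128 (mod 149)
78 ≠ 128, so verification fails.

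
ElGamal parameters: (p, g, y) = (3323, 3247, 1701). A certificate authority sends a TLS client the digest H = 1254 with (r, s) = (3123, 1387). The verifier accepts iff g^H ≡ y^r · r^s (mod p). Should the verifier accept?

reject

Left side g^H mod p:
Squares mod 3323: 3247^1≡3247, 3247^2≡2453, 3247^4≡2579, 3247^8≡1918, 3247^16≡163, 3247^32≡3308, 3247^64≡225, 3247^128≡780, 3247^256≡291, 3247^512≡1606, 3247^1024≡588
1254 = 1024 + 128 + 64 + 32 + 4 + 2, so 3247^1254 ≡ 588·780·225·3308·2579·2453 ≡ 416 (mod 3323)
Right side y^r · r^s mod p:
Squares mod 3323: 1701^1≡1701, 1701^2≡2391, 1701^4≡1321, 1701^8≡466, 1701^16≡1161, 1701^32≡2106, 1701^64≡2354, 1701^128≡1875, 1701^256≡3214, 1701^512≡1912, 1701^1024≡444, 1701^2048≡1079
3123 = 2048 + 1024 + 32 + 16 + 2 + 1, so 1701^3123 ≡ 1079·444·2106·1161·2391·1701 ≡ 2073 (mod 3323)
Squares mod 3323: 3123^1≡3123, 3123^2≡124, 3123^4≡2084, 3123^8≡3218, 3123^16≡1056, 3123^32≡1931, 3123^64≡355, 3123^128≡3074, 3123^256≡2187, 3123^512≡1172, 3123^1024≡1185
1387 = 1024 + 256 + 64 + 32 + 8 + 2 + 1, so 3123^1387 ≡ 1185·2187·355·1931·3218·124·3123 ≡ 1779 (mod 3323)
2073·1779 = 3687867 ≡ 2660 (mod 3323)
416 ≠ 2660, so verification fails.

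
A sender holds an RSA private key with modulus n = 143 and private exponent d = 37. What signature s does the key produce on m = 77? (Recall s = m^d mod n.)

Squares mod 143: m^1≡77, m^2≡66, m^4≡66, m^8≡66, m^16≡66, m^32≡66
37 = 32 + 4 + 1, so m^37 ≡ 66·66·77 ≡ 77 (mod 143)

77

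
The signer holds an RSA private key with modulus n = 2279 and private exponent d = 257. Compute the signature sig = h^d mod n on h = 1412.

Squares mod 2279: h^1≡1412, h^2≡1898, h^4≡1584, h^8≡2156, h^16≡1455, h^32≡2113, h^64≡208, h^128≡2242, h^256≡1369
257 = 256 + 1, so h^257 ≡ 1369·1412 ≡ 436 (mod 2279)

436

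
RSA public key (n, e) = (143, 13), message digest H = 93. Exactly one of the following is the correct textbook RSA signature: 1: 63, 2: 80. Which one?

Candidate 1: Squares mod 143: 63^1≡63, 63^2≡108, 63^4≡81, 63^8≡126; 13 = 8 + 4 + 1, so 63^13 ≡ 126·81·63 ≡ 50 (mod 143)
Candidate 2: Squares mod 143: 80^1≡80, 80^2≡108, 80^4≡81, 80^8≡126; 13 = 8 + 4 + 1, so 80^13 ≡ 126·81·80 ≡ 93 (mod 143)
  → matches H = 93

2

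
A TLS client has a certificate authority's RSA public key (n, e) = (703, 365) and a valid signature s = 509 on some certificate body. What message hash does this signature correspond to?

40

s^2 ≡ 509^2 = 259081 ≡ 377
s^4 ≡ 377^2 = 142129 ≡ 123
s^8 ≡ 123^2 = 15129 ≡ 366
s^16 ≡ 366^2 = 133956 ≡ 386
s^32 ≡ 386^2 = 148996 ≡ 663
s^64 ≡ 663^2 = 439569 ≡ 194
s^128 ≡ 194^2 = 37636 ≡ 377
s^256 ≡ 377^2 = 142129 ≡ 123
365 = 256 + 64 + 32 + 8 + 4 + 1, so s^365 ≡ 123·194·663·366·123·509 ≡ 40 (mod 703)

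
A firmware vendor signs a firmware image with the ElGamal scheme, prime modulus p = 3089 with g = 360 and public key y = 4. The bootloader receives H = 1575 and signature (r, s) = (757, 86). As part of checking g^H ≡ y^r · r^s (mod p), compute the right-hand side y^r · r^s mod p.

Squares mod 3089: 4^1≡4, 4^2≡16, 4^4≡256, 4^8≡667, 4^16≡73, 4^32≡2240, 4^64≡1064, 4^128≡1522, 4^256≡2823, 4^512≡2798
757 = 512 + 128 + 64 + 32 + 16 + 4 + 1, so 4^757 ≡ 2798·1522·1064·2240·73·256·4 ≡ 127 (mod 3089)
Squares mod 3089: 757^1≡757, 757^2≡1584, 757^4≡788, 757^8≡55, 757^16≡3025, 757^32≡1007, 757^64≡857
86 = 64 + 16 + 4 + 2, so 757^86 ≡ 857·3025·788·1584 ≡ 1871 (mod 3089)
y^r · r^s ≡ 127·1871 = 237617 ≡ 2853 (mod 3089)

2853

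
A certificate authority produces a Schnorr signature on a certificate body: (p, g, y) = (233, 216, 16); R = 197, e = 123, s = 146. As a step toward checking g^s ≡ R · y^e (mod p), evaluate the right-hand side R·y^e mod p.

215

Squares mod 233: 16^1≡16, 16^2≡23, 16^4≡63, 16^8≡8, 16^16≡64, 16^32≡135, 16^64≡51
123 = 64 + 32 + 16 + 8 + 2 + 1, so 16^123 ≡ 51·135·64·8·23·16 ≡ 117 (mod 233)
R · y^e ≡ 197·117 = 23049 ≡ 215 (mod 233)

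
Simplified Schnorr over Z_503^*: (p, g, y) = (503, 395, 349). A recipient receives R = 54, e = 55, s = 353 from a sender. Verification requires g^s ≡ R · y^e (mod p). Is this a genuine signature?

forged

g^s mod p:
395^353 mod 503 = 152
R · y^e mod p:
349^55 mod 503 = 232
54·232 = 12528 ≡ 456 (mod 503)
152 ≠ 456; the check fails.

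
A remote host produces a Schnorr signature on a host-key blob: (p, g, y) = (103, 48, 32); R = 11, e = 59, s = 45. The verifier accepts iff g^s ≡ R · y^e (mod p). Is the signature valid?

valid

g^s mod p:
48^2 = 2304 ≡ 38
48^4 ≡ 38^2 = 1444 ≡ 2
48^8 ≡ 2^2 = 4
48^16 ≡ 4^2 = 16
48^32 ≡ 16^2 = 256 ≡ 50
45 = 32 + 8 + 4 + 1, so 48^45 ≡ 50·4·2·48 ≡ 42 (mod 103)
R · y^e mod p:
32^2 = 1024 ≡ 97
32^4 ≡ 97^2 = 9409 ≡ 36
32^8 ≡ 36^2 = 1296 ≡ 60
32^16 ≡ 60^2 = 3600 ≡ 98
32^32 ≡ 98^2 = 9604 ≡ 25
59 = 32 + 16 + 8 + 2 + 1, so 32^59 ≡ 25·98·60·97·32 ≡ 60 (mod 103)
11·60 = 660 ≡ 42 (mod 103)
42 ≡ 42 (mod 103); signature holds.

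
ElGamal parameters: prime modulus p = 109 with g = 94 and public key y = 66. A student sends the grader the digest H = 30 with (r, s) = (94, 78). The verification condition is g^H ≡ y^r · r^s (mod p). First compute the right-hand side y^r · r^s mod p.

105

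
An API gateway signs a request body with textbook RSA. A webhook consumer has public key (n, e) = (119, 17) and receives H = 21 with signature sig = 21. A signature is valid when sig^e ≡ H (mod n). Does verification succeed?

Squares mod 119: sig^1≡21, sig^2≡84, sig^4≡35, sig^8≡35, sig^16≡35
17 = 16 + 1, so sig^17 ≡ 35·21 ≡ 21 (mod 119)
Since 21 equals the digest 21, verification succeeds.

passes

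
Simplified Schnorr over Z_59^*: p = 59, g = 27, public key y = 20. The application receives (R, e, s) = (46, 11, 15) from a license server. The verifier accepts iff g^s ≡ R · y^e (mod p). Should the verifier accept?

g^s mod p:
27^2 = 729 ≡ 21
27^4 ≡ 21^2 = 441 ≡ 28
27^8 ≡ 28^2 = 784 ≡ 17
15 = 8 + 4 + 2 + 1, so 27^15 ≡ 17·28·21·27 ≡ 26 (mod 59)
R · y^e mod p:
20^2 = 400 ≡ 46
20^4 ≡ 46^2 = 2116 ≡ 51
20^8 ≡ 51^2 = 2601 ≡ 5
11 = 8 + 2 + 1, so 20^11 ≡ 5·46·20 ≡ 57 (mod 59)
46·57 = 2622 ≡ 26 (mod 59)
26 ≡ 26 (mod 59); signature holds.

accept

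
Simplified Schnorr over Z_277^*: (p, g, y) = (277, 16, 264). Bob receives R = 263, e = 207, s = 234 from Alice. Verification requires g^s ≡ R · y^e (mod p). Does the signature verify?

g^s mod p:
16^2 = 256
16^4 ≡ 256^2 = 65536 ≡ 164
16^8 ≡ 164^2 = 26896 ≡ 27
16^16 ≡ 27^2 = 729 ≡ 175
16^32 ≡ 175^2 = 30625 ≡ 155
16^64 ≡ 155^2 = 24025 ≡ 203
16^128 ≡ 203^2 = 41209 ≡ 213
234 = 128 + 64 + 32 + 8 + 2, so 16^234 ≡ 213·203·155·27·256 ≡ 164 (mod 277)
R · y^e mod p:
264^2 = 69696 ≡ 169
264^4 ≡ 169^2 = 28561 ≡ 30
264^8 ≡ 30^2 = 900 ≡ 69
264^16 ≡ 69^2 = 4761 ≡ 52
264^32 ≡ 52^2 = 2704 ≡ 211
264^64 ≡ 211^2 = 44521 ≡ 201
264^128 ≡ 201^2 = 40401 ≡ 236
207 = 128 + 64 + 8 + 4 + 2 + 1, so 264^207 ≡ 236·201·69·30·169·264 ≡ 1 (mod 277)
263·1 = 263 ≡ 263 (mod 277)
164 ≠ 263; the check fails.

does not verify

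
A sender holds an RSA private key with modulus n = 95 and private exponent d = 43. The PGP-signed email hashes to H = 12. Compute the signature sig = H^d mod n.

88

H^2 ≡ 12^2 = 144 ≡ 49
H^4 ≡ 49^2 = 2401 ≡ 26
H^8 ≡ 26^2 = 676 ≡ 11
H^16 ≡ 11^2 = 121 ≡ 26
H^32 ≡ 26^2 = 676 ≡ 11
43 = 32 + 8 + 2 + 1, so H^43 ≡ 11·11·49·12 ≡ 88 (mod 95)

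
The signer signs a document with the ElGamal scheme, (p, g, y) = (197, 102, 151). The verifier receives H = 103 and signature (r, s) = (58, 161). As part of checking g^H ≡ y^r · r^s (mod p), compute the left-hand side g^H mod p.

102^2 = 10404 ≡ 160
102^4 ≡ 160^2 = 25600 ≡ 187
102^8 ≡ 187^2 = 34969 ≡ 100
102^16 ≡ 100^2 = 10000 ≡ 150
102^32 ≡ 150^2 = 22500 ≡ 42
102^64 ≡ 42^2 = 1764 ≡ 188
103 = 64 + 32 + 4 + 2 + 1, so 102^103 ≡ 188·42·187·160·102 ≡ 35 (mod 197)

35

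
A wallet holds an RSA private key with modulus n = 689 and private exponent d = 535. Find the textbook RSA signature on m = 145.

50

Squares mod 689: m^1≡145, m^2≡355, m^4≡627, m^8≡399, m^16≡42, m^32≡386, m^64≡172, m^128≡646, m^256≡471, m^512≡672
535 = 512 + 16 + 4 + 2 + 1, so m^535 ≡ 672·42·627·355·145 ≡ 50 (mod 689)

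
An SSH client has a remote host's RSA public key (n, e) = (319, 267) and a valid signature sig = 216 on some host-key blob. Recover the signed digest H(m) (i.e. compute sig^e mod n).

303

sig^2 ≡ 216^2 = 46656 ≡ 82
sig^4 ≡ 82^2 = 6724 ≡ 25
sig^8 ≡ 25^2 = 625 ≡ 306
sig^16 ≡ 306^2 = 93636 ≡ 169
sig^32 ≡ 169^2 = 28561 ≡ 170
sig^64 ≡ 170^2 = 28900 ≡ 190
sig^128 ≡ 190^2 = 36100 ≡ 53
sig^256 ≡ 53^2 = 2809 ≡ 257
267 = 256 + 8 + 2 + 1, so sig^267 ≡ 257·306·82·216 ≡ 303 (mod 319)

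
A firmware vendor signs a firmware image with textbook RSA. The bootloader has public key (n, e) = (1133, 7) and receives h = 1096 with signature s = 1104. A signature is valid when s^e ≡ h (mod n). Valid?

no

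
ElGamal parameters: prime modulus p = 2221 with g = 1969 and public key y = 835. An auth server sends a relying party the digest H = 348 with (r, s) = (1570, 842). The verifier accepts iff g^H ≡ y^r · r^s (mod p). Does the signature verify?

Left side g^H mod p:
1969^2 = 3876961 ≡ 1316
1969^4 ≡ 1316^2 = 1731856 ≡ 1697
1969^8 ≡ 1697^2 = 2879809 ≡ 1393
1969^16 ≡ 1393^2 = 1940449 ≡ 1516
1969^32 ≡ 1516^2 = 2298256 ≡ 1742
1969^64 ≡ 1742^2 = 3034564 ≡ 678
1969^128 ≡ 678^2 = 459684 ≡ 2158
1969^256 ≡ 2158^2 = 4656964 ≡ 1748
348 = 256 + 64 + 16 + 8 + 4, so 1969^348 ≡ 1748·678·1516·1393·1697 ≡ 1875 (mod 2221)
Right side y^r · r^s mod p:
835^2 = 697225 ≡ 2052
835^4 ≡ 2052^2 = 4210704 ≡ 1909
835^8 ≡ 1909^2 = 3644281 ≡ 1841
835^16 ≡ 1841^2 = 3389281 ≡ 35
835^32 ≡ 35^2 = 1225
835^64 ≡ 1225^2 = 1500625 ≡ 1450
835^128 ≡ 1450^2 = 2102500 ≡ 1434
835^256 ≡ 1434^2 = 2056356 ≡ 1931
835^512 ≡ 1931^2 = 3728761 ≡ 1923
835^1024 ≡ 1923^2 = 3697929 ≡ 2185
1570 = 1024 + 512 + 32 + 2, so 835^1570 ≡ 2185·1923·1225·2052 ≡ 264 (mod 2221)
1570^2 = 2464900 ≡ 1811
1570^4 ≡ 1811^2 = 3279721 ≡ 1525
1570^8 ≡ 1525^2 = 2325625 ≡ 238
1570^16 ≡ 238^2 = 56644 ≡ 1119
1570^32 ≡ 1119^2 = 1252161 ≡ 1738
1570^64 ≡ 1738^2 = 3020644 ≡ 84
1570^128 ≡ 84^2 = 7056 ≡ 393
1570^256 ≡ 393^2 = 154449 ≡ 1200
1570^512 ≡ 1200^2 = 1440000 ≡ 792
842 = 512 + 256 + 64 + 8 + 2, so 1570^842 ≡ 792·1200·84·238·1811 ≡ 256 (mod 2221)
264·256 = 67584 ≡ 954 (mod 2221)
1875 ≠ 954, so verification fails.

does not verify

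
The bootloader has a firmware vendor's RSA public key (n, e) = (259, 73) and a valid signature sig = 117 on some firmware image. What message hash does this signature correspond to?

sig^2 ≡ 117^2 = 13689 ≡ 221
sig^4 ≡ 221^2 = 48841 ≡ 149
sig^8 ≡ 149^2 = 22201 ≡ 186
sig^16 ≡ 186^2 = 34596 ≡ 149
sig^32 ≡ 149^2 = 22201 ≡ 186
sig^64 ≡ 186^2 = 34596 ≡ 149
73 = 64 + 8 + 1, so sig^73 ≡ 149·186·117 ≡ 117 (mod 259)

117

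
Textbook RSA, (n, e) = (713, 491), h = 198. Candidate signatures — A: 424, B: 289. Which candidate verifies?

Candidate A: 424^2 = 179776 ≡ 100; 424^4 ≡ 100^2 = 10000 ≡ 18; 424^8 ≡ 18^2 = 324; 424^16 ≡ 324^2 = 104976 ≡ 165; 424^32 ≡ 165^2 = 27225 ≡ 131; 424^64 ≡ 131^2 = 17161 ≡ 49; 424^128 ≡ 49^2 = 2401 ≡ 262; 424^256 ≡ 262^2 = 68644 ≡ 196; 491 = 256 + 128 + 64 + 32 + 8 + 2 + 1, so 424^491 ≡ 196·262·49·131·324·100·424 ≡ 198 (mod 713)
  → matches h = 198
Candidate B: 289^2 = 83521 ≡ 100; 289^4 ≡ 100^2 = 10000 ≡ 18; 289^8 ≡ 18^2 = 324; 289^16 ≡ 324^2 = 104976 ≡ 165; 289^32 ≡ 165^2 = 27225 ≡ 131; 289^64 ≡ 131^2 = 17161 ≡ 49; 289^128 ≡ 49^2 = 2401 ≡ 262; 289^256 ≡ 262^2 = 68644 ≡ 196; 491 = 256 + 128 + 64 + 32 + 8 + 2 + 1, so 289^491 ≡ 196·262·49·131·324·100·289 ≡ 515 (mod 713)

A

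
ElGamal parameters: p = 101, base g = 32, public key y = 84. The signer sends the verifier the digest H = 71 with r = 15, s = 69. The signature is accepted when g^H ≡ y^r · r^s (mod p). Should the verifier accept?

Left side g^H mod p:
32^2 = 1024 ≡ 14
32^4 ≡ 14^2 = 196 ≡ 95
32^8 ≡ 95^2 = 9025 ≡ 36
32^16 ≡ 36^2 = 1296 ≡ 84
32^32 ≡ 84^2 = 7056 ≡ 87
32^64 ≡ 87^2 = 7569 ≡ 95
71 = 64 + 4 + 2 + 1, so 32^71 ≡ 95·95·14·32 ≡ 69 (mod 101)
Right side y^r · r^s mod p:
84^2 = 7056 ≡ 87
84^4 ≡ 87^2 = 7569 ≡ 95
84^8 ≡ 95^2 = 9025 ≡ 36
15 = 8 + 4 + 2 + 1, so 84^15 ≡ 36·95·87·84 ≡ 1 (mod 101)
15^2 = 225 ≡ 23
15^4 ≡ 23^2 = 529 ≡ 24
15^8 ≡ 24^2 = 576 ≡ 71
15^16 ≡ 71^2 = 5041 ≡ 92
15^32 ≡ 92^2 = 8464 ≡ 81
15^64 ≡ 81^2 = 6561 ≡ 97
69 = 64 + 4 + 1, so 15^69 ≡ 97·24·15 ≡ 75 (mod 101)
1·75 = 75 ≡ 75 (mod 101)
69 ≠ 75, so verification fails.

reject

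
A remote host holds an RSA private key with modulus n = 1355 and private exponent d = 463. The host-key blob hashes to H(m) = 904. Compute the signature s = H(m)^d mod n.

Squares mod 1355: (H(m))^1≡904, (H(m))^2≡151, (H(m))^4≡1121, (H(m))^8≡556, (H(m))^16≡196, (H(m))^32≡476, (H(m))^64≡291, (H(m))^128≡671, (H(m))^256≡381
463 = 256 + 128 + 64 + 8 + 4 + 2 + 1, so (H(m))^463 ≡ 381·671·291·556·1121·151·904 ≡ 94 (mod 1355)

94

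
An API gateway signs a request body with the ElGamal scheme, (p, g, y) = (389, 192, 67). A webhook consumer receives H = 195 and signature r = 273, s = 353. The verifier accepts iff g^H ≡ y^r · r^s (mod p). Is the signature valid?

Left side g^H mod p:
192^2 = 36864 ≡ 298
192^4 ≡ 298^2 = 88804 ≡ 112
192^8 ≡ 112^2 = 12544 ≡ 96
192^16 ≡ 96^2 = 9216 ≡ 269
192^32 ≡ 269^2 = 72361 ≡ 7
192^64 ≡ 7^2 = 49
192^128 ≡ 49^2 = 2401 ≡ 67
195 = 128 + 64 + 2 + 1, so 192^195 ≡ 67·49·298·192 ≡ 197 (mod 389)
Right side y^r · r^s mod p:
67^2 = 4489 ≡ 210
67^4 ≡ 210^2 = 44100 ≡ 143
67^8 ≡ 143^2 = 20449 ≡ 221
67^16 ≡ 221^2 = 48841 ≡ 216
67^32 ≡ 216^2 = 46656 ≡ 365
67^64 ≡ 365^2 = 133225 ≡ 187
67^128 ≡ 187^2 = 34969 ≡ 348
67^256 ≡ 348^2 = 121104 ≡ 125
273 = 256 + 16 + 1, so 67^273 ≡ 125·216·67 ≡ 150 (mod 389)
273^2 = 74529 ≡ 230
273^4 ≡ 230^2 = 52900 ≡ 385
273^8 ≡ 385^2 = 148225 ≡ 16
273^16 ≡ 16^2 = 256
273^32 ≡ 256^2 = 65536 ≡ 184
273^64 ≡ 184^2 = 33856 ≡ 13
273^128 ≡ 13^2 = 169
273^256 ≡ 169^2 = 28561 ≡ 164
353 = 256 + 64 + 32 + 1, so 273^353 ≡ 164·13·184·273 ≡ 201 (mod 389)
150·201 = 30150 ≡ 197 (mod 389)
197 ≡ 197 (mod 389), so the signature is genuine.

valid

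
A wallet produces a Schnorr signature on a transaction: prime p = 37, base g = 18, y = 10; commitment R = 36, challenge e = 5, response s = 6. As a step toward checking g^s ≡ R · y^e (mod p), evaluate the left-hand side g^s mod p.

11

18^2 = 324 ≡ 28
18^4 ≡ 28^2 = 784 ≡ 7
6 = 4 + 2, so 18^6 ≡ 7·28 ≡ 11 (mod 37)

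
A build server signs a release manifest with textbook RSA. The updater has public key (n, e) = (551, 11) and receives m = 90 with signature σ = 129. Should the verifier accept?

reject

σ^11 mod 551 = 497
σ^11 mod 551 = 497, but m = 90.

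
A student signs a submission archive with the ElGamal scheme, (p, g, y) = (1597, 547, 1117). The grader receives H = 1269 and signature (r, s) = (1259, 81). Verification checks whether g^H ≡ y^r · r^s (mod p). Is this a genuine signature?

genuine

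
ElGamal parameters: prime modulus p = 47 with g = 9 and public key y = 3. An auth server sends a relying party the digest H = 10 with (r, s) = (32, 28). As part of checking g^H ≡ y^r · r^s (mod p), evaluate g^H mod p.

Squares mod 47: 9^1≡9, 9^2≡34, 9^4≡28, 9^8≡32
10 = 8 + 2, so 9^10 ≡ 32·34 ≡ 7 (mod 47)

7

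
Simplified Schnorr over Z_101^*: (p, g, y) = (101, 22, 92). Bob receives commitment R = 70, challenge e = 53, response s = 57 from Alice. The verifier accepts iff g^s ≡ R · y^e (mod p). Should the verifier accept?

accept

g^s mod p:
22^2 = 484 ≡ 80
22^4 ≡ 80^2 = 6400 ≡ 37
22^8 ≡ 37^2 = 1369 ≡ 56
22^16 ≡ 56^2 = 3136 ≡ 5
22^32 ≡ 5^2 = 25
57 = 32 + 16 + 8 + 1, so 22^57 ≡ 25·5·56·22 ≡ 76 (mod 101)
R · y^e mod p:
92^2 = 8464 ≡ 81
92^4 ≡ 81^2 = 6561 ≡ 97
92^8 ≡ 97^2 = 9409 ≡ 16
92^16 ≡ 16^2 = 256 ≡ 54
92^32 ≡ 54^2 = 2916 ≡ 88
53 = 32 + 16 + 4 + 1, so 92^53 ≡ 88·54·97·92 ≡ 79 (mod 101)
70·79 = 5530 ≡ 76 (mod 101)
76 ≡ 76 (mod 101); signature holds.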